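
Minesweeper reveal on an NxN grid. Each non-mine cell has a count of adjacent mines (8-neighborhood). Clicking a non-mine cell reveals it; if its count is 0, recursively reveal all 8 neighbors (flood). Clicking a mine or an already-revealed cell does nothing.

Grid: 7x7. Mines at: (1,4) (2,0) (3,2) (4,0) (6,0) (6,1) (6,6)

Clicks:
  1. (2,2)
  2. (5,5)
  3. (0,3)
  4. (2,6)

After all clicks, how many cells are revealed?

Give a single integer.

Answer: 28

Derivation:
Click 1 (2,2) count=1: revealed 1 new [(2,2)] -> total=1
Click 2 (5,5) count=1: revealed 1 new [(5,5)] -> total=2
Click 3 (0,3) count=1: revealed 1 new [(0,3)] -> total=3
Click 4 (2,6) count=0: revealed 25 new [(0,5) (0,6) (1,5) (1,6) (2,3) (2,4) (2,5) (2,6) (3,3) (3,4) (3,5) (3,6) (4,2) (4,3) (4,4) (4,5) (4,6) (5,2) (5,3) (5,4) (5,6) (6,2) (6,3) (6,4) (6,5)] -> total=28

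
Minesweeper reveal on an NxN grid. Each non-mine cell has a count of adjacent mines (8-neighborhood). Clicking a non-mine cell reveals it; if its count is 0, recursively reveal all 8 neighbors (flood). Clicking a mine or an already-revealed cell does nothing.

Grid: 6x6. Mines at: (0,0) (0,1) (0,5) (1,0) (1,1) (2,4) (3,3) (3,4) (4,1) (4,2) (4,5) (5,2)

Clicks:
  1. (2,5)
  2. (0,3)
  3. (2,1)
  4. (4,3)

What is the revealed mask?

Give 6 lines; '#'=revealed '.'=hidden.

Click 1 (2,5) count=2: revealed 1 new [(2,5)] -> total=1
Click 2 (0,3) count=0: revealed 6 new [(0,2) (0,3) (0,4) (1,2) (1,3) (1,4)] -> total=7
Click 3 (2,1) count=2: revealed 1 new [(2,1)] -> total=8
Click 4 (4,3) count=4: revealed 1 new [(4,3)] -> total=9

Answer: ..###.
..###.
.#...#
......
...#..
......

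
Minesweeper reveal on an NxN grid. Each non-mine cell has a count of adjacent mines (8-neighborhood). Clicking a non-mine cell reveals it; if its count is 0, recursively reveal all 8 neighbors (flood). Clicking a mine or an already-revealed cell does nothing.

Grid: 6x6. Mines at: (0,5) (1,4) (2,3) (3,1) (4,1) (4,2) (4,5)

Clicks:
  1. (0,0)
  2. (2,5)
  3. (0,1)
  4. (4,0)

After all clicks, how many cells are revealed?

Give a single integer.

Answer: 13

Derivation:
Click 1 (0,0) count=0: revealed 11 new [(0,0) (0,1) (0,2) (0,3) (1,0) (1,1) (1,2) (1,3) (2,0) (2,1) (2,2)] -> total=11
Click 2 (2,5) count=1: revealed 1 new [(2,5)] -> total=12
Click 3 (0,1) count=0: revealed 0 new [(none)] -> total=12
Click 4 (4,0) count=2: revealed 1 new [(4,0)] -> total=13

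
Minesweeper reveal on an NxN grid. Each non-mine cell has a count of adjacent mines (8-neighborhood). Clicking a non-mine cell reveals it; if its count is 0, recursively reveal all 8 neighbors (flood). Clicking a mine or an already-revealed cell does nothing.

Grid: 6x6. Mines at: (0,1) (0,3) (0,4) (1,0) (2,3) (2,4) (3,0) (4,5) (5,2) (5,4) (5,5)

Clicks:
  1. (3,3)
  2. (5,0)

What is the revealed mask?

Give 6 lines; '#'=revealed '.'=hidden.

Click 1 (3,3) count=2: revealed 1 new [(3,3)] -> total=1
Click 2 (5,0) count=0: revealed 4 new [(4,0) (4,1) (5,0) (5,1)] -> total=5

Answer: ......
......
......
...#..
##....
##....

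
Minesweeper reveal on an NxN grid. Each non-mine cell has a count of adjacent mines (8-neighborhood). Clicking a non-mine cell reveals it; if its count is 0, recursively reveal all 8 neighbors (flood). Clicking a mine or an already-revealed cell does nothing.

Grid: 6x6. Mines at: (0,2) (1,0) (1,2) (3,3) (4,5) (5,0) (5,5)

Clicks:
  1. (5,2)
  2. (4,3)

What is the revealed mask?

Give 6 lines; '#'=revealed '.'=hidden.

Answer: ......
......
......
......
.####.
.####.

Derivation:
Click 1 (5,2) count=0: revealed 8 new [(4,1) (4,2) (4,3) (4,4) (5,1) (5,2) (5,3) (5,4)] -> total=8
Click 2 (4,3) count=1: revealed 0 new [(none)] -> total=8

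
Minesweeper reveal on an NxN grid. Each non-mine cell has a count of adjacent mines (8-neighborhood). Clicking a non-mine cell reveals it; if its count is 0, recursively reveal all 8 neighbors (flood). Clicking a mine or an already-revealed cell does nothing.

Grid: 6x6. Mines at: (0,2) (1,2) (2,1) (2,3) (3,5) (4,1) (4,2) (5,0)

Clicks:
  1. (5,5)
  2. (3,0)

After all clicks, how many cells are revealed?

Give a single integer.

Click 1 (5,5) count=0: revealed 6 new [(4,3) (4,4) (4,5) (5,3) (5,4) (5,5)] -> total=6
Click 2 (3,0) count=2: revealed 1 new [(3,0)] -> total=7

Answer: 7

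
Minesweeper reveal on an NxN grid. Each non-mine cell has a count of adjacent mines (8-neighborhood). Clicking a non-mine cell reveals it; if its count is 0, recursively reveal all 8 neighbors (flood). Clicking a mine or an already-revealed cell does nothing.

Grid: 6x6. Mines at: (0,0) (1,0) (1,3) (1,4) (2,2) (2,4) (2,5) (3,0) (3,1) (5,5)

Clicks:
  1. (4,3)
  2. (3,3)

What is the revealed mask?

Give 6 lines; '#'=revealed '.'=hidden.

Answer: ......
......
......
..###.
#####.
#####.

Derivation:
Click 1 (4,3) count=0: revealed 13 new [(3,2) (3,3) (3,4) (4,0) (4,1) (4,2) (4,3) (4,4) (5,0) (5,1) (5,2) (5,3) (5,4)] -> total=13
Click 2 (3,3) count=2: revealed 0 new [(none)] -> total=13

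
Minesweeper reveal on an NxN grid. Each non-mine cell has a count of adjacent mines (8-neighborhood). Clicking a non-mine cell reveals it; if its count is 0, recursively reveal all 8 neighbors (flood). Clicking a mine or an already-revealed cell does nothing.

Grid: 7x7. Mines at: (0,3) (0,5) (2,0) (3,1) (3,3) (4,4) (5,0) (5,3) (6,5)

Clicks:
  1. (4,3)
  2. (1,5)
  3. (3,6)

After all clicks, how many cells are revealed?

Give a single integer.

Answer: 14

Derivation:
Click 1 (4,3) count=3: revealed 1 new [(4,3)] -> total=1
Click 2 (1,5) count=1: revealed 1 new [(1,5)] -> total=2
Click 3 (3,6) count=0: revealed 12 new [(1,4) (1,6) (2,4) (2,5) (2,6) (3,4) (3,5) (3,6) (4,5) (4,6) (5,5) (5,6)] -> total=14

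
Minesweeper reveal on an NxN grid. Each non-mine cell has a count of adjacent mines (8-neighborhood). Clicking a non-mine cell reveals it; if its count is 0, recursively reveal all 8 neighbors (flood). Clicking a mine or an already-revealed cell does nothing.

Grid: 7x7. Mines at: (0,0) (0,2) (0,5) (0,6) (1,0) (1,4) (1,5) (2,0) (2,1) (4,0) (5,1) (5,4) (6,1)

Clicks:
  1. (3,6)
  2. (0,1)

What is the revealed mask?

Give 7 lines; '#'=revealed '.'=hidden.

Answer: .#.....
.......
..#####
..#####
..#####
.....##
.....##

Derivation:
Click 1 (3,6) count=0: revealed 19 new [(2,2) (2,3) (2,4) (2,5) (2,6) (3,2) (3,3) (3,4) (3,5) (3,6) (4,2) (4,3) (4,4) (4,5) (4,6) (5,5) (5,6) (6,5) (6,6)] -> total=19
Click 2 (0,1) count=3: revealed 1 new [(0,1)] -> total=20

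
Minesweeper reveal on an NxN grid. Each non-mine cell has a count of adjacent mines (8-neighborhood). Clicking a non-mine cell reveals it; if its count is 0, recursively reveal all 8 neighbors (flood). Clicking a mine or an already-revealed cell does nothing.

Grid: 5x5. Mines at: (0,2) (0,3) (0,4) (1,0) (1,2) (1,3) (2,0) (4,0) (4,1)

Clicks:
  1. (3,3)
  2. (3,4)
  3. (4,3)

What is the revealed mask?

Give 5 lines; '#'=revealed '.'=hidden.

Click 1 (3,3) count=0: revealed 9 new [(2,2) (2,3) (2,4) (3,2) (3,3) (3,4) (4,2) (4,3) (4,4)] -> total=9
Click 2 (3,4) count=0: revealed 0 new [(none)] -> total=9
Click 3 (4,3) count=0: revealed 0 new [(none)] -> total=9

Answer: .....
.....
..###
..###
..###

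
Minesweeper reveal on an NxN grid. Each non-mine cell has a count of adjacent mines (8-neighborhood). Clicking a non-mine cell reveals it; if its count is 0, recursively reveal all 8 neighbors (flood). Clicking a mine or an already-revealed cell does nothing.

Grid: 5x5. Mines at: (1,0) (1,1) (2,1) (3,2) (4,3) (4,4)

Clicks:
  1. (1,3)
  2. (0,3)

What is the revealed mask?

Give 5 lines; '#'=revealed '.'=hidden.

Answer: ..###
..###
..###
...##
.....

Derivation:
Click 1 (1,3) count=0: revealed 11 new [(0,2) (0,3) (0,4) (1,2) (1,3) (1,4) (2,2) (2,3) (2,4) (3,3) (3,4)] -> total=11
Click 2 (0,3) count=0: revealed 0 new [(none)] -> total=11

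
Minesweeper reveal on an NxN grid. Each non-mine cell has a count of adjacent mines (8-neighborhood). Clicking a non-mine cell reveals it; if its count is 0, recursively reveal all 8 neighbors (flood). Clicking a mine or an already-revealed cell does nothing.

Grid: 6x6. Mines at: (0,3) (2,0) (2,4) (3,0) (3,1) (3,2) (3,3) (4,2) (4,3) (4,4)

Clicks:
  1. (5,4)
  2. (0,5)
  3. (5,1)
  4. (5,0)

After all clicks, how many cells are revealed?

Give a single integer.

Answer: 9

Derivation:
Click 1 (5,4) count=2: revealed 1 new [(5,4)] -> total=1
Click 2 (0,5) count=0: revealed 4 new [(0,4) (0,5) (1,4) (1,5)] -> total=5
Click 3 (5,1) count=1: revealed 1 new [(5,1)] -> total=6
Click 4 (5,0) count=0: revealed 3 new [(4,0) (4,1) (5,0)] -> total=9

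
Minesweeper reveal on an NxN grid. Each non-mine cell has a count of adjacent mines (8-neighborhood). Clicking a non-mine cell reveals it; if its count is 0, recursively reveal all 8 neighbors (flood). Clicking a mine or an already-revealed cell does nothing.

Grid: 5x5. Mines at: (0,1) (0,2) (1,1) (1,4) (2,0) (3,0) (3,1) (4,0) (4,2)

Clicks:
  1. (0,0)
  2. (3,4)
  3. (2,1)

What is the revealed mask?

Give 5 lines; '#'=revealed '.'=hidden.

Click 1 (0,0) count=2: revealed 1 new [(0,0)] -> total=1
Click 2 (3,4) count=0: revealed 6 new [(2,3) (2,4) (3,3) (3,4) (4,3) (4,4)] -> total=7
Click 3 (2,1) count=4: revealed 1 new [(2,1)] -> total=8

Answer: #....
.....
.#.##
...##
...##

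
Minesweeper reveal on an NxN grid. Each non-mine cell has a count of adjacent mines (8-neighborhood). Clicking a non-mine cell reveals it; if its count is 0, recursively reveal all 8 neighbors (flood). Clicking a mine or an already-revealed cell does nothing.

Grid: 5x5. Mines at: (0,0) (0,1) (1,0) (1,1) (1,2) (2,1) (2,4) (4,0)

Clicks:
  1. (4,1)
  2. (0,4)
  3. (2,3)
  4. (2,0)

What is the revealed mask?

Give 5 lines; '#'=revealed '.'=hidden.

Answer: ...##
...##
#..#.
.....
.#...

Derivation:
Click 1 (4,1) count=1: revealed 1 new [(4,1)] -> total=1
Click 2 (0,4) count=0: revealed 4 new [(0,3) (0,4) (1,3) (1,4)] -> total=5
Click 3 (2,3) count=2: revealed 1 new [(2,3)] -> total=6
Click 4 (2,0) count=3: revealed 1 new [(2,0)] -> total=7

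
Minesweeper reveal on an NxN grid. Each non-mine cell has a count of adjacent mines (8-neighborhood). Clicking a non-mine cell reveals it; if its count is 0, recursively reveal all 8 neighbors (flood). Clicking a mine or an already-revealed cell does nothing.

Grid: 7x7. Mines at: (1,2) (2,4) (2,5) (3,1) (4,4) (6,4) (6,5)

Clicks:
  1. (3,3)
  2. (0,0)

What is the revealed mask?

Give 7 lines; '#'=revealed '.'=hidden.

Click 1 (3,3) count=2: revealed 1 new [(3,3)] -> total=1
Click 2 (0,0) count=0: revealed 6 new [(0,0) (0,1) (1,0) (1,1) (2,0) (2,1)] -> total=7

Answer: ##.....
##.....
##.....
...#...
.......
.......
.......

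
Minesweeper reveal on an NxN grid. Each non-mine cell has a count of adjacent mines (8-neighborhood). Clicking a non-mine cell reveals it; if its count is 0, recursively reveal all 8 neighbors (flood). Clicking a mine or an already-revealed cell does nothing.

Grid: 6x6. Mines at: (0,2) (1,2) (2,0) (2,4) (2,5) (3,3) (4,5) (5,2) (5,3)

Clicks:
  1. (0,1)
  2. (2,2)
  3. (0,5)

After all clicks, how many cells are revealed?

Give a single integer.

Click 1 (0,1) count=2: revealed 1 new [(0,1)] -> total=1
Click 2 (2,2) count=2: revealed 1 new [(2,2)] -> total=2
Click 3 (0,5) count=0: revealed 6 new [(0,3) (0,4) (0,5) (1,3) (1,4) (1,5)] -> total=8

Answer: 8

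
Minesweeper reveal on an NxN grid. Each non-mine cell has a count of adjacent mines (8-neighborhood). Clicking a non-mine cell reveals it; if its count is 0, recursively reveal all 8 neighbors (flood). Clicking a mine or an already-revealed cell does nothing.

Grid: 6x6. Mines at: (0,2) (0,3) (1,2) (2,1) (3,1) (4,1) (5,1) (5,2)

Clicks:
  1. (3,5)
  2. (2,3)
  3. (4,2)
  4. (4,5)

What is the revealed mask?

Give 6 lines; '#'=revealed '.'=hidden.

Click 1 (3,5) count=0: revealed 20 new [(0,4) (0,5) (1,3) (1,4) (1,5) (2,2) (2,3) (2,4) (2,5) (3,2) (3,3) (3,4) (3,5) (4,2) (4,3) (4,4) (4,5) (5,3) (5,4) (5,5)] -> total=20
Click 2 (2,3) count=1: revealed 0 new [(none)] -> total=20
Click 3 (4,2) count=4: revealed 0 new [(none)] -> total=20
Click 4 (4,5) count=0: revealed 0 new [(none)] -> total=20

Answer: ....##
...###
..####
..####
..####
...###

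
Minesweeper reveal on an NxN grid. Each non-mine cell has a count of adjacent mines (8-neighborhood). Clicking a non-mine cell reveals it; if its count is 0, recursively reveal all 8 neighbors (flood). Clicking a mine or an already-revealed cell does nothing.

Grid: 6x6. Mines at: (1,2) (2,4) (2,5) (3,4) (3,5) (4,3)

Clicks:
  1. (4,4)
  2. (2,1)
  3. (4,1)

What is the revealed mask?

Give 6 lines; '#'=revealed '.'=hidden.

Click 1 (4,4) count=3: revealed 1 new [(4,4)] -> total=1
Click 2 (2,1) count=1: revealed 1 new [(2,1)] -> total=2
Click 3 (4,1) count=0: revealed 15 new [(0,0) (0,1) (1,0) (1,1) (2,0) (2,2) (3,0) (3,1) (3,2) (4,0) (4,1) (4,2) (5,0) (5,1) (5,2)] -> total=17

Answer: ##....
##....
###...
###...
###.#.
###...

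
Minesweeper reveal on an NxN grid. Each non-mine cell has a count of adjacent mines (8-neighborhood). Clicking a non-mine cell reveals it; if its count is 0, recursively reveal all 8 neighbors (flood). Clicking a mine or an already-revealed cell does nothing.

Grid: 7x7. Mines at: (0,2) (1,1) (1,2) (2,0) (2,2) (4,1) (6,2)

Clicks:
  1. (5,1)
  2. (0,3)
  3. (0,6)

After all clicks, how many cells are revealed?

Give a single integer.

Click 1 (5,1) count=2: revealed 1 new [(5,1)] -> total=1
Click 2 (0,3) count=2: revealed 1 new [(0,3)] -> total=2
Click 3 (0,6) count=0: revealed 30 new [(0,4) (0,5) (0,6) (1,3) (1,4) (1,5) (1,6) (2,3) (2,4) (2,5) (2,6) (3,2) (3,3) (3,4) (3,5) (3,6) (4,2) (4,3) (4,4) (4,5) (4,6) (5,2) (5,3) (5,4) (5,5) (5,6) (6,3) (6,4) (6,5) (6,6)] -> total=32

Answer: 32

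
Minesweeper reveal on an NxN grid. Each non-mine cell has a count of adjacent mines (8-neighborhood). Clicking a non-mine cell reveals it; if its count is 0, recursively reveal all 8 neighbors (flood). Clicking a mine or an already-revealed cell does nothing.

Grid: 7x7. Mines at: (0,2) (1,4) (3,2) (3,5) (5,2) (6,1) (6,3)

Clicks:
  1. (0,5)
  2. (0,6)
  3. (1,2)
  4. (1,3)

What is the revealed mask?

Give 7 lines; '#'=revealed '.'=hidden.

Click 1 (0,5) count=1: revealed 1 new [(0,5)] -> total=1
Click 2 (0,6) count=0: revealed 5 new [(0,6) (1,5) (1,6) (2,5) (2,6)] -> total=6
Click 3 (1,2) count=1: revealed 1 new [(1,2)] -> total=7
Click 4 (1,3) count=2: revealed 1 new [(1,3)] -> total=8

Answer: .....##
..##.##
.....##
.......
.......
.......
.......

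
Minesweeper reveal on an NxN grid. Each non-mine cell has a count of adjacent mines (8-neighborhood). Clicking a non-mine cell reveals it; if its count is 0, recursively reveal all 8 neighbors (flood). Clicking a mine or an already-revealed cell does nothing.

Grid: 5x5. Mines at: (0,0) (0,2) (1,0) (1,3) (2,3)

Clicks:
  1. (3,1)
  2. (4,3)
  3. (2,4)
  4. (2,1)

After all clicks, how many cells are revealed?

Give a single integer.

Click 1 (3,1) count=0: revealed 13 new [(2,0) (2,1) (2,2) (3,0) (3,1) (3,2) (3,3) (3,4) (4,0) (4,1) (4,2) (4,3) (4,4)] -> total=13
Click 2 (4,3) count=0: revealed 0 new [(none)] -> total=13
Click 3 (2,4) count=2: revealed 1 new [(2,4)] -> total=14
Click 4 (2,1) count=1: revealed 0 new [(none)] -> total=14

Answer: 14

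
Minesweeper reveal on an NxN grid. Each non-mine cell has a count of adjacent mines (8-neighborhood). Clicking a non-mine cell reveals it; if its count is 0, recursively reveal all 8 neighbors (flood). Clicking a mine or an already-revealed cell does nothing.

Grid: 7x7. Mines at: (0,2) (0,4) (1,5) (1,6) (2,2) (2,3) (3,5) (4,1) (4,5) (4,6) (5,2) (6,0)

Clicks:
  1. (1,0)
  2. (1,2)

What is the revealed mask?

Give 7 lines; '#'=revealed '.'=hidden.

Answer: ##.....
###....
##.....
##.....
.......
.......
.......

Derivation:
Click 1 (1,0) count=0: revealed 8 new [(0,0) (0,1) (1,0) (1,1) (2,0) (2,1) (3,0) (3,1)] -> total=8
Click 2 (1,2) count=3: revealed 1 new [(1,2)] -> total=9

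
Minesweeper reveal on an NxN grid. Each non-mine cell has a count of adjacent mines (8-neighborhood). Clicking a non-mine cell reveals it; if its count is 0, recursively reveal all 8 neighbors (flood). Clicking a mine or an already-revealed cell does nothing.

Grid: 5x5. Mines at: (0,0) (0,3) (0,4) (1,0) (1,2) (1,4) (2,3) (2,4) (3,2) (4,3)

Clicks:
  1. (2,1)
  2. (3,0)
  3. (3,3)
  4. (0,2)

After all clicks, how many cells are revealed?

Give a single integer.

Answer: 8

Derivation:
Click 1 (2,1) count=3: revealed 1 new [(2,1)] -> total=1
Click 2 (3,0) count=0: revealed 5 new [(2,0) (3,0) (3,1) (4,0) (4,1)] -> total=6
Click 3 (3,3) count=4: revealed 1 new [(3,3)] -> total=7
Click 4 (0,2) count=2: revealed 1 new [(0,2)] -> total=8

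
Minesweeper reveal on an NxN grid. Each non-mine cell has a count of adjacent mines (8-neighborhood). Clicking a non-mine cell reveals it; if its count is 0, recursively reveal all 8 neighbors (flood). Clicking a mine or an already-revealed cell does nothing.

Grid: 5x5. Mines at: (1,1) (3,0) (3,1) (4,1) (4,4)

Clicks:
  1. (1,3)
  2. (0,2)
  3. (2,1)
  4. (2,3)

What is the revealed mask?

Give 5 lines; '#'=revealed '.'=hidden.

Click 1 (1,3) count=0: revealed 12 new [(0,2) (0,3) (0,4) (1,2) (1,3) (1,4) (2,2) (2,3) (2,4) (3,2) (3,3) (3,4)] -> total=12
Click 2 (0,2) count=1: revealed 0 new [(none)] -> total=12
Click 3 (2,1) count=3: revealed 1 new [(2,1)] -> total=13
Click 4 (2,3) count=0: revealed 0 new [(none)] -> total=13

Answer: ..###
..###
.####
..###
.....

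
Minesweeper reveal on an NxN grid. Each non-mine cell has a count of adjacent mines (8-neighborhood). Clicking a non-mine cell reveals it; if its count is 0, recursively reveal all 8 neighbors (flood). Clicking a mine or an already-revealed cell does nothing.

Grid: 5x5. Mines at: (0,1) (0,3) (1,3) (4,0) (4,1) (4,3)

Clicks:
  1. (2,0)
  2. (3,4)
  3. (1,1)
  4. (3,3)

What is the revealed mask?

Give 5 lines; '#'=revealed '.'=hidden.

Click 1 (2,0) count=0: revealed 9 new [(1,0) (1,1) (1,2) (2,0) (2,1) (2,2) (3,0) (3,1) (3,2)] -> total=9
Click 2 (3,4) count=1: revealed 1 new [(3,4)] -> total=10
Click 3 (1,1) count=1: revealed 0 new [(none)] -> total=10
Click 4 (3,3) count=1: revealed 1 new [(3,3)] -> total=11

Answer: .....
###..
###..
#####
.....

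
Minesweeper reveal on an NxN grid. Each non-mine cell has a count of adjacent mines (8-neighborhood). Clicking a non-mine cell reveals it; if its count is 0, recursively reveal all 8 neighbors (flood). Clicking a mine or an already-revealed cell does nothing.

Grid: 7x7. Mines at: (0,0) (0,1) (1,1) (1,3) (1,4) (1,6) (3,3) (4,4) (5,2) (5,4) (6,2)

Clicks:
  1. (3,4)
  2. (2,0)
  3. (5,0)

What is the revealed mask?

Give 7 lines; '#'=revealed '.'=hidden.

Click 1 (3,4) count=2: revealed 1 new [(3,4)] -> total=1
Click 2 (2,0) count=1: revealed 1 new [(2,0)] -> total=2
Click 3 (5,0) count=0: revealed 12 new [(2,1) (2,2) (3,0) (3,1) (3,2) (4,0) (4,1) (4,2) (5,0) (5,1) (6,0) (6,1)] -> total=14

Answer: .......
.......
###....
###.#..
###....
##.....
##.....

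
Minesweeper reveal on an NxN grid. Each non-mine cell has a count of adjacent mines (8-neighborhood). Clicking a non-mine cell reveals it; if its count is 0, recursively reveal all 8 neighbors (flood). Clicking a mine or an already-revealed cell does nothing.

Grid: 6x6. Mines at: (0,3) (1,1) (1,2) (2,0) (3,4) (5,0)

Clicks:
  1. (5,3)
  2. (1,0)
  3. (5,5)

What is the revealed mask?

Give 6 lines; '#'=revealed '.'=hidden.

Answer: ......
#.....
.###..
.###..
.#####
.#####

Derivation:
Click 1 (5,3) count=0: revealed 16 new [(2,1) (2,2) (2,3) (3,1) (3,2) (3,3) (4,1) (4,2) (4,3) (4,4) (4,5) (5,1) (5,2) (5,3) (5,4) (5,5)] -> total=16
Click 2 (1,0) count=2: revealed 1 new [(1,0)] -> total=17
Click 3 (5,5) count=0: revealed 0 new [(none)] -> total=17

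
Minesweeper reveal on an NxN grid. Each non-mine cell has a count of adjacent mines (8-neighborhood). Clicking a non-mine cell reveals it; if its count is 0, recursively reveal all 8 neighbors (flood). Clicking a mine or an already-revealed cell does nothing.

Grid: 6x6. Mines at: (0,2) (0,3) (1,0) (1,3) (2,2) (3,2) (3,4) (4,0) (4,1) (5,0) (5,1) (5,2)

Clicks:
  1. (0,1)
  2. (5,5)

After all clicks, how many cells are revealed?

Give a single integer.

Click 1 (0,1) count=2: revealed 1 new [(0,1)] -> total=1
Click 2 (5,5) count=0: revealed 6 new [(4,3) (4,4) (4,5) (5,3) (5,4) (5,5)] -> total=7

Answer: 7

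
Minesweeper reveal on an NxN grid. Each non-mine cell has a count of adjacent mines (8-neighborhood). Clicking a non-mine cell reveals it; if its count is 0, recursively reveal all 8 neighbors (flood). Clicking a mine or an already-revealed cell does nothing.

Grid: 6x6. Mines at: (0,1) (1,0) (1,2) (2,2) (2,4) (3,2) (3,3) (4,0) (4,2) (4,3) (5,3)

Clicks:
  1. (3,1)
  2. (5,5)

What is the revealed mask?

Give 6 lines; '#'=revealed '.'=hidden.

Click 1 (3,1) count=4: revealed 1 new [(3,1)] -> total=1
Click 2 (5,5) count=0: revealed 6 new [(3,4) (3,5) (4,4) (4,5) (5,4) (5,5)] -> total=7

Answer: ......
......
......
.#..##
....##
....##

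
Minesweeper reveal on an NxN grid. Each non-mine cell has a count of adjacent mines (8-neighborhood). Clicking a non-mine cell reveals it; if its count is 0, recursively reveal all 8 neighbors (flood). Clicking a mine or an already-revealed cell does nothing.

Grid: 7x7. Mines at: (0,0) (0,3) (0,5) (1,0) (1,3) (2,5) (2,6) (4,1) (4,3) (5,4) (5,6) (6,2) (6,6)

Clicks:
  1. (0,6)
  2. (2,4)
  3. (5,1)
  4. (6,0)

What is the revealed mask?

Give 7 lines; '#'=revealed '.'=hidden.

Answer: ......#
.......
....#..
.......
.......
##.....
##.....

Derivation:
Click 1 (0,6) count=1: revealed 1 new [(0,6)] -> total=1
Click 2 (2,4) count=2: revealed 1 new [(2,4)] -> total=2
Click 3 (5,1) count=2: revealed 1 new [(5,1)] -> total=3
Click 4 (6,0) count=0: revealed 3 new [(5,0) (6,0) (6,1)] -> total=6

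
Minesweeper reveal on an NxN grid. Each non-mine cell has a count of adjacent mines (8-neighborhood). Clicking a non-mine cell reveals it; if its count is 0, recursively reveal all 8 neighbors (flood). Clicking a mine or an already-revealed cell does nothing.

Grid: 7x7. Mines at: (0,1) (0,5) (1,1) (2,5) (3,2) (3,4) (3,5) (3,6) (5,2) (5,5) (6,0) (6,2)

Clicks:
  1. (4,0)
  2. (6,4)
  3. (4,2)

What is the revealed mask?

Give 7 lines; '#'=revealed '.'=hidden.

Click 1 (4,0) count=0: revealed 8 new [(2,0) (2,1) (3,0) (3,1) (4,0) (4,1) (5,0) (5,1)] -> total=8
Click 2 (6,4) count=1: revealed 1 new [(6,4)] -> total=9
Click 3 (4,2) count=2: revealed 1 new [(4,2)] -> total=10

Answer: .......
.......
##.....
##.....
###....
##.....
....#..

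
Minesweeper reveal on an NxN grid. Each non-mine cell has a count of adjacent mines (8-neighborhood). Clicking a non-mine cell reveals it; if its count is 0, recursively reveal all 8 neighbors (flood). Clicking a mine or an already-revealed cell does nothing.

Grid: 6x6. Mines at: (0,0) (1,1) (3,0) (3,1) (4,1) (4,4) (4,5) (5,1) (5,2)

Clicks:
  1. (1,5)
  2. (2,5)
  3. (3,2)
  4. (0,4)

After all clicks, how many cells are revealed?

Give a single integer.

Answer: 16

Derivation:
Click 1 (1,5) count=0: revealed 16 new [(0,2) (0,3) (0,4) (0,5) (1,2) (1,3) (1,4) (1,5) (2,2) (2,3) (2,4) (2,5) (3,2) (3,3) (3,4) (3,5)] -> total=16
Click 2 (2,5) count=0: revealed 0 new [(none)] -> total=16
Click 3 (3,2) count=2: revealed 0 new [(none)] -> total=16
Click 4 (0,4) count=0: revealed 0 new [(none)] -> total=16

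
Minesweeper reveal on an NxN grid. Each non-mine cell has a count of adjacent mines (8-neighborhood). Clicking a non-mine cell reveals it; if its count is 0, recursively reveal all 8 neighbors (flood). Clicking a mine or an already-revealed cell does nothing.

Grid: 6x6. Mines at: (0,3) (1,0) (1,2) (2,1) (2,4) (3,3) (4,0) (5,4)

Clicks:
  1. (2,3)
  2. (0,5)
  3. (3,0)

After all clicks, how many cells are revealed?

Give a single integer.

Click 1 (2,3) count=3: revealed 1 new [(2,3)] -> total=1
Click 2 (0,5) count=0: revealed 4 new [(0,4) (0,5) (1,4) (1,5)] -> total=5
Click 3 (3,0) count=2: revealed 1 new [(3,0)] -> total=6

Answer: 6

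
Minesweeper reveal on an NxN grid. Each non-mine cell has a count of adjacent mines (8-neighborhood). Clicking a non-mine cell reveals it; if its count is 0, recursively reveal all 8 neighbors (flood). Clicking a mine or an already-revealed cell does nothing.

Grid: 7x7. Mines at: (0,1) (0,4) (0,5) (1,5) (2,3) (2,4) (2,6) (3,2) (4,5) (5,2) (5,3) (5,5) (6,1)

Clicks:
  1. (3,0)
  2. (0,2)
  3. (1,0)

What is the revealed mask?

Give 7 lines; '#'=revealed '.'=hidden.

Click 1 (3,0) count=0: revealed 10 new [(1,0) (1,1) (2,0) (2,1) (3,0) (3,1) (4,0) (4,1) (5,0) (5,1)] -> total=10
Click 2 (0,2) count=1: revealed 1 new [(0,2)] -> total=11
Click 3 (1,0) count=1: revealed 0 new [(none)] -> total=11

Answer: ..#....
##.....
##.....
##.....
##.....
##.....
.......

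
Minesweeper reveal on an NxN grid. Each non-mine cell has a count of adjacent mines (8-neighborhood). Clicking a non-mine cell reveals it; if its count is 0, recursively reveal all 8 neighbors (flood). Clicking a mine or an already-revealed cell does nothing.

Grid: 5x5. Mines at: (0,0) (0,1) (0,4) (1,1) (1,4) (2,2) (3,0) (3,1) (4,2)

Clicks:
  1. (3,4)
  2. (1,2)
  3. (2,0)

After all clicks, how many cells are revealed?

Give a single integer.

Answer: 8

Derivation:
Click 1 (3,4) count=0: revealed 6 new [(2,3) (2,4) (3,3) (3,4) (4,3) (4,4)] -> total=6
Click 2 (1,2) count=3: revealed 1 new [(1,2)] -> total=7
Click 3 (2,0) count=3: revealed 1 new [(2,0)] -> total=8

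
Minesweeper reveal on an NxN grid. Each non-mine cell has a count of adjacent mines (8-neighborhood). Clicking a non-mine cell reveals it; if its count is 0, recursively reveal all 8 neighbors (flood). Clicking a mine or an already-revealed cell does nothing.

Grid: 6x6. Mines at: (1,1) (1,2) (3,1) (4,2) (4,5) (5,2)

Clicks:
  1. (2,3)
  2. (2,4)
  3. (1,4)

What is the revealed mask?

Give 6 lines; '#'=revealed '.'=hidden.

Click 1 (2,3) count=1: revealed 1 new [(2,3)] -> total=1
Click 2 (2,4) count=0: revealed 11 new [(0,3) (0,4) (0,5) (1,3) (1,4) (1,5) (2,4) (2,5) (3,3) (3,4) (3,5)] -> total=12
Click 3 (1,4) count=0: revealed 0 new [(none)] -> total=12

Answer: ...###
...###
...###
...###
......
......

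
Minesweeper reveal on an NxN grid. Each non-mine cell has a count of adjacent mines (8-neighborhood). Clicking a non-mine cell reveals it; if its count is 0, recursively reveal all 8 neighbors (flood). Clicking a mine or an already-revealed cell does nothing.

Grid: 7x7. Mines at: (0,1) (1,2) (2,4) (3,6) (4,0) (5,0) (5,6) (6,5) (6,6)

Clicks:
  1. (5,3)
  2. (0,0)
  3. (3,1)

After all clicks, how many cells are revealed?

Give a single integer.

Click 1 (5,3) count=0: revealed 22 new [(2,1) (2,2) (2,3) (3,1) (3,2) (3,3) (3,4) (3,5) (4,1) (4,2) (4,3) (4,4) (4,5) (5,1) (5,2) (5,3) (5,4) (5,5) (6,1) (6,2) (6,3) (6,4)] -> total=22
Click 2 (0,0) count=1: revealed 1 new [(0,0)] -> total=23
Click 3 (3,1) count=1: revealed 0 new [(none)] -> total=23

Answer: 23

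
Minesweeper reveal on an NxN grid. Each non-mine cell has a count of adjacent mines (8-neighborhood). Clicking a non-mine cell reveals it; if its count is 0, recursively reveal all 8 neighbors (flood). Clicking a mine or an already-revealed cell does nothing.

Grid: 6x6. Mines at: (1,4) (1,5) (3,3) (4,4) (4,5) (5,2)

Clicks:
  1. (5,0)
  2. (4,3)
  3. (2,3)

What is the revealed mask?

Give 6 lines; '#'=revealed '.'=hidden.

Click 1 (5,0) count=0: revealed 20 new [(0,0) (0,1) (0,2) (0,3) (1,0) (1,1) (1,2) (1,3) (2,0) (2,1) (2,2) (2,3) (3,0) (3,1) (3,2) (4,0) (4,1) (4,2) (5,0) (5,1)] -> total=20
Click 2 (4,3) count=3: revealed 1 new [(4,3)] -> total=21
Click 3 (2,3) count=2: revealed 0 new [(none)] -> total=21

Answer: ####..
####..
####..
###...
####..
##....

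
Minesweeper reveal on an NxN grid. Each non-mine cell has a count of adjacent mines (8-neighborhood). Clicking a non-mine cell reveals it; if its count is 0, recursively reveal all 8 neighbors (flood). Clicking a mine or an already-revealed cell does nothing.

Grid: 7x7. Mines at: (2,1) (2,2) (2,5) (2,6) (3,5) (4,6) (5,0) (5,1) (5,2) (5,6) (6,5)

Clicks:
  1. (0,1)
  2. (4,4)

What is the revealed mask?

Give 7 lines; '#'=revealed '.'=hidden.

Click 1 (0,1) count=0: revealed 14 new [(0,0) (0,1) (0,2) (0,3) (0,4) (0,5) (0,6) (1,0) (1,1) (1,2) (1,3) (1,4) (1,5) (1,6)] -> total=14
Click 2 (4,4) count=1: revealed 1 new [(4,4)] -> total=15

Answer: #######
#######
.......
.......
....#..
.......
.......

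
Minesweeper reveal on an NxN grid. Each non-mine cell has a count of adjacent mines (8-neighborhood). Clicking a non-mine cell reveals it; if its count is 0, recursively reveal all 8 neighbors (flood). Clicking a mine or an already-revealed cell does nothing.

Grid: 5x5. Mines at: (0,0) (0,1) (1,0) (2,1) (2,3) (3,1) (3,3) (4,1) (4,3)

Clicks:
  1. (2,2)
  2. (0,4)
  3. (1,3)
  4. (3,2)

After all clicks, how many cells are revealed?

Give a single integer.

Click 1 (2,2) count=4: revealed 1 new [(2,2)] -> total=1
Click 2 (0,4) count=0: revealed 6 new [(0,2) (0,3) (0,4) (1,2) (1,3) (1,4)] -> total=7
Click 3 (1,3) count=1: revealed 0 new [(none)] -> total=7
Click 4 (3,2) count=6: revealed 1 new [(3,2)] -> total=8

Answer: 8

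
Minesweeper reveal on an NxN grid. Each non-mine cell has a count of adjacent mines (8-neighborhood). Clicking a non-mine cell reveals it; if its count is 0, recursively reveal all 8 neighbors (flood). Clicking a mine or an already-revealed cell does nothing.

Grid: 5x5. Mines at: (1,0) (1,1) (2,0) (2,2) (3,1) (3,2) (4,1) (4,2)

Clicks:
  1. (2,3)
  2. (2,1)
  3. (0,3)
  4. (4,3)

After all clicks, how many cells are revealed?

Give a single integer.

Click 1 (2,3) count=2: revealed 1 new [(2,3)] -> total=1
Click 2 (2,1) count=6: revealed 1 new [(2,1)] -> total=2
Click 3 (0,3) count=0: revealed 11 new [(0,2) (0,3) (0,4) (1,2) (1,3) (1,4) (2,4) (3,3) (3,4) (4,3) (4,4)] -> total=13
Click 4 (4,3) count=2: revealed 0 new [(none)] -> total=13

Answer: 13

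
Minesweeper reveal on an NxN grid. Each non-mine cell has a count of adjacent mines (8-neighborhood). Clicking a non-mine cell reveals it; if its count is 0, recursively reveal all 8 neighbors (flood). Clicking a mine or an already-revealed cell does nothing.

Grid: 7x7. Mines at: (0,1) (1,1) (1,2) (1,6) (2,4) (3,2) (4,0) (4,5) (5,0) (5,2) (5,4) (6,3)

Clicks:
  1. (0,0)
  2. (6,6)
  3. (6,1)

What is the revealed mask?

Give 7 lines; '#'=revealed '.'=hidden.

Click 1 (0,0) count=2: revealed 1 new [(0,0)] -> total=1
Click 2 (6,6) count=0: revealed 4 new [(5,5) (5,6) (6,5) (6,6)] -> total=5
Click 3 (6,1) count=2: revealed 1 new [(6,1)] -> total=6

Answer: #......
.......
.......
.......
.......
.....##
.#...##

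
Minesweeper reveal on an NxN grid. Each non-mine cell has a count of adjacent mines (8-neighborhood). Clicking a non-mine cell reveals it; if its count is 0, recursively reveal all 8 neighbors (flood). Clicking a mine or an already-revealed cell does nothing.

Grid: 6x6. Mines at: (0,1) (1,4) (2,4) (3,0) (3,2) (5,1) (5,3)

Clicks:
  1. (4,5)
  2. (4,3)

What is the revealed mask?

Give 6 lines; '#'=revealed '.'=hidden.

Click 1 (4,5) count=0: revealed 6 new [(3,4) (3,5) (4,4) (4,5) (5,4) (5,5)] -> total=6
Click 2 (4,3) count=2: revealed 1 new [(4,3)] -> total=7

Answer: ......
......
......
....##
...###
....##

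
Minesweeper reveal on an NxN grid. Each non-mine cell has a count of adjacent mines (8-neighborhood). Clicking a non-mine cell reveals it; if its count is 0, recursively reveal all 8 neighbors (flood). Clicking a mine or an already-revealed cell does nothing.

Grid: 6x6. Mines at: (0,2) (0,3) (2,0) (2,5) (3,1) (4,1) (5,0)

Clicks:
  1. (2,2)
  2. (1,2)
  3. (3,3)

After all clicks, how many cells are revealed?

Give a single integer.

Click 1 (2,2) count=1: revealed 1 new [(2,2)] -> total=1
Click 2 (1,2) count=2: revealed 1 new [(1,2)] -> total=2
Click 3 (3,3) count=0: revealed 16 new [(1,3) (1,4) (2,3) (2,4) (3,2) (3,3) (3,4) (3,5) (4,2) (4,3) (4,4) (4,5) (5,2) (5,3) (5,4) (5,5)] -> total=18

Answer: 18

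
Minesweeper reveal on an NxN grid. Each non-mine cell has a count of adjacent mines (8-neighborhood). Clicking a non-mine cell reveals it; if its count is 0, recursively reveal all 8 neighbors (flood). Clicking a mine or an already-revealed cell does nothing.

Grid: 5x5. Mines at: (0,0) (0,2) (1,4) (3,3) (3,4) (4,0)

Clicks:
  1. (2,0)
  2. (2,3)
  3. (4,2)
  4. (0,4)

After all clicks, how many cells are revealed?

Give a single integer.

Answer: 12

Derivation:
Click 1 (2,0) count=0: revealed 9 new [(1,0) (1,1) (1,2) (2,0) (2,1) (2,2) (3,0) (3,1) (3,2)] -> total=9
Click 2 (2,3) count=3: revealed 1 new [(2,3)] -> total=10
Click 3 (4,2) count=1: revealed 1 new [(4,2)] -> total=11
Click 4 (0,4) count=1: revealed 1 new [(0,4)] -> total=12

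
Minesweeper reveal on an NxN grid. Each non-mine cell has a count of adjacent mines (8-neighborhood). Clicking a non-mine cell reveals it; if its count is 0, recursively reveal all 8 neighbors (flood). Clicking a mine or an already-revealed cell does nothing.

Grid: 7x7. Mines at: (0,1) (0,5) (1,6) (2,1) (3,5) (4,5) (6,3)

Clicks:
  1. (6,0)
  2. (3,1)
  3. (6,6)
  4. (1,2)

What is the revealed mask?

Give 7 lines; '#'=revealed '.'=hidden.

Answer: ..###..
..###..
..###..
#####..
#####..
#######
###.###

Derivation:
Click 1 (6,0) count=0: revealed 27 new [(0,2) (0,3) (0,4) (1,2) (1,3) (1,4) (2,2) (2,3) (2,4) (3,0) (3,1) (3,2) (3,3) (3,4) (4,0) (4,1) (4,2) (4,3) (4,4) (5,0) (5,1) (5,2) (5,3) (5,4) (6,0) (6,1) (6,2)] -> total=27
Click 2 (3,1) count=1: revealed 0 new [(none)] -> total=27
Click 3 (6,6) count=0: revealed 5 new [(5,5) (5,6) (6,4) (6,5) (6,6)] -> total=32
Click 4 (1,2) count=2: revealed 0 new [(none)] -> total=32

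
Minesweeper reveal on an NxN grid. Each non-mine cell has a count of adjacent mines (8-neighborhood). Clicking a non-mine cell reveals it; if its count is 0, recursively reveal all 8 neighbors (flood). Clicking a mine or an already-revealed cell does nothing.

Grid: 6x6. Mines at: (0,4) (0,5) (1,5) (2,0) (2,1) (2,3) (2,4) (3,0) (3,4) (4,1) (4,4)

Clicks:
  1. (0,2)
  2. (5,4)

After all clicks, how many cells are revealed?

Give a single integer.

Answer: 9

Derivation:
Click 1 (0,2) count=0: revealed 8 new [(0,0) (0,1) (0,2) (0,3) (1,0) (1,1) (1,2) (1,3)] -> total=8
Click 2 (5,4) count=1: revealed 1 new [(5,4)] -> total=9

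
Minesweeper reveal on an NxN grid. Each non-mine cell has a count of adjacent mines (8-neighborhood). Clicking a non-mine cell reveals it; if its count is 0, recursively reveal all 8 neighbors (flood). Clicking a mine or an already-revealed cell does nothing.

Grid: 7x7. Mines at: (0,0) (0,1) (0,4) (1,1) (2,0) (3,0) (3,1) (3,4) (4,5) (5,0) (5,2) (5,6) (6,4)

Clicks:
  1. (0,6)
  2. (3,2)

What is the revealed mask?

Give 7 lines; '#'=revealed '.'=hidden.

Click 1 (0,6) count=0: revealed 8 new [(0,5) (0,6) (1,5) (1,6) (2,5) (2,6) (3,5) (3,6)] -> total=8
Click 2 (3,2) count=1: revealed 1 new [(3,2)] -> total=9

Answer: .....##
.....##
.....##
..#..##
.......
.......
.......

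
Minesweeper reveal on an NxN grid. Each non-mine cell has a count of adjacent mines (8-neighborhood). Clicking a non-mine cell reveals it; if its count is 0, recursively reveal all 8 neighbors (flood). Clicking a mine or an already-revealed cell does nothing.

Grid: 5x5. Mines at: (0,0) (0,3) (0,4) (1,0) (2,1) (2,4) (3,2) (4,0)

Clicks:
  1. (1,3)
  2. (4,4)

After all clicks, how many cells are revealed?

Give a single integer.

Answer: 5

Derivation:
Click 1 (1,3) count=3: revealed 1 new [(1,3)] -> total=1
Click 2 (4,4) count=0: revealed 4 new [(3,3) (3,4) (4,3) (4,4)] -> total=5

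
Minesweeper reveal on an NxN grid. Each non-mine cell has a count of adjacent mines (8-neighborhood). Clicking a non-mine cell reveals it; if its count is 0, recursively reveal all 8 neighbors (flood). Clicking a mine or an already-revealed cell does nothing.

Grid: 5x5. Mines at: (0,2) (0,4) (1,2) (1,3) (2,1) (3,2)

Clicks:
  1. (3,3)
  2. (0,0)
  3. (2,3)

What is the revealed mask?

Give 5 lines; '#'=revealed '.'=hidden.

Click 1 (3,3) count=1: revealed 1 new [(3,3)] -> total=1
Click 2 (0,0) count=0: revealed 4 new [(0,0) (0,1) (1,0) (1,1)] -> total=5
Click 3 (2,3) count=3: revealed 1 new [(2,3)] -> total=6

Answer: ##...
##...
...#.
...#.
.....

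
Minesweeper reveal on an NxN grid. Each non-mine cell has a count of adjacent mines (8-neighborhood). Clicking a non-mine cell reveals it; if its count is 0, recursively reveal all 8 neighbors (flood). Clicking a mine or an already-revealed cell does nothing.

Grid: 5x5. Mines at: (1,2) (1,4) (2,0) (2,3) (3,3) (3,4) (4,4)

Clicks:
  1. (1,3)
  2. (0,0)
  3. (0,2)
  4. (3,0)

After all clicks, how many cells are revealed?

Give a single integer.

Click 1 (1,3) count=3: revealed 1 new [(1,3)] -> total=1
Click 2 (0,0) count=0: revealed 4 new [(0,0) (0,1) (1,0) (1,1)] -> total=5
Click 3 (0,2) count=1: revealed 1 new [(0,2)] -> total=6
Click 4 (3,0) count=1: revealed 1 new [(3,0)] -> total=7

Answer: 7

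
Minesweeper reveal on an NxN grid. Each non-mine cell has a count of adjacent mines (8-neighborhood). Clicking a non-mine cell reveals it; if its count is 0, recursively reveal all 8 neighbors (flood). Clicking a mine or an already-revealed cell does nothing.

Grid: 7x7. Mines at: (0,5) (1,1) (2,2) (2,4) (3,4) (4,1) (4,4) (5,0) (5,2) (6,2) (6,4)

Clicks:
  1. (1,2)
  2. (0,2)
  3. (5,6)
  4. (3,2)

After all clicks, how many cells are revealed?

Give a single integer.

Click 1 (1,2) count=2: revealed 1 new [(1,2)] -> total=1
Click 2 (0,2) count=1: revealed 1 new [(0,2)] -> total=2
Click 3 (5,6) count=0: revealed 12 new [(1,5) (1,6) (2,5) (2,6) (3,5) (3,6) (4,5) (4,6) (5,5) (5,6) (6,5) (6,6)] -> total=14
Click 4 (3,2) count=2: revealed 1 new [(3,2)] -> total=15

Answer: 15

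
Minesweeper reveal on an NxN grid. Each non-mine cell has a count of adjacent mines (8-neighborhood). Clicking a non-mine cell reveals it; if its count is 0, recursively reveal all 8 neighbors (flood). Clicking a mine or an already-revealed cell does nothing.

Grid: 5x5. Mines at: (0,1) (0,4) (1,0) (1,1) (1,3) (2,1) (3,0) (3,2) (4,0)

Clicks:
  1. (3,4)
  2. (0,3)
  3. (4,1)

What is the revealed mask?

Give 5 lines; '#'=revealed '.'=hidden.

Click 1 (3,4) count=0: revealed 6 new [(2,3) (2,4) (3,3) (3,4) (4,3) (4,4)] -> total=6
Click 2 (0,3) count=2: revealed 1 new [(0,3)] -> total=7
Click 3 (4,1) count=3: revealed 1 new [(4,1)] -> total=8

Answer: ...#.
.....
...##
...##
.#.##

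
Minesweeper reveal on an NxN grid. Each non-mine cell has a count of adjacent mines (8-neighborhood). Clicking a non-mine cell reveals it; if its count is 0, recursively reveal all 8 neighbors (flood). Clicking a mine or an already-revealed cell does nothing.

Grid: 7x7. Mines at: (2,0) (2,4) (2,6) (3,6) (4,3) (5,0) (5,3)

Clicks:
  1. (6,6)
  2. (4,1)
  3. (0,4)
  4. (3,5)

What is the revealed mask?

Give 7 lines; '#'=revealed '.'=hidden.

Click 1 (6,6) count=0: revealed 9 new [(4,4) (4,5) (4,6) (5,4) (5,5) (5,6) (6,4) (6,5) (6,6)] -> total=9
Click 2 (4,1) count=1: revealed 1 new [(4,1)] -> total=10
Click 3 (0,4) count=0: revealed 20 new [(0,0) (0,1) (0,2) (0,3) (0,4) (0,5) (0,6) (1,0) (1,1) (1,2) (1,3) (1,4) (1,5) (1,6) (2,1) (2,2) (2,3) (3,1) (3,2) (3,3)] -> total=30
Click 4 (3,5) count=3: revealed 1 new [(3,5)] -> total=31

Answer: #######
#######
.###...
.###.#.
.#..###
....###
....###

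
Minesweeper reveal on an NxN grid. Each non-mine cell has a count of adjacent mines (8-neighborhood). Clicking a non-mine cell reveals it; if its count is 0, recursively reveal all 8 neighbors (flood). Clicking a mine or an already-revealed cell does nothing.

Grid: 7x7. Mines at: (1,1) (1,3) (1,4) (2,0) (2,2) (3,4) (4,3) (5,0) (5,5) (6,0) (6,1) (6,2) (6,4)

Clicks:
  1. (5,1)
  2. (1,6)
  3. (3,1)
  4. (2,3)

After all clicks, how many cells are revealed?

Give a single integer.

Answer: 13

Derivation:
Click 1 (5,1) count=4: revealed 1 new [(5,1)] -> total=1
Click 2 (1,6) count=0: revealed 10 new [(0,5) (0,6) (1,5) (1,6) (2,5) (2,6) (3,5) (3,6) (4,5) (4,6)] -> total=11
Click 3 (3,1) count=2: revealed 1 new [(3,1)] -> total=12
Click 4 (2,3) count=4: revealed 1 new [(2,3)] -> total=13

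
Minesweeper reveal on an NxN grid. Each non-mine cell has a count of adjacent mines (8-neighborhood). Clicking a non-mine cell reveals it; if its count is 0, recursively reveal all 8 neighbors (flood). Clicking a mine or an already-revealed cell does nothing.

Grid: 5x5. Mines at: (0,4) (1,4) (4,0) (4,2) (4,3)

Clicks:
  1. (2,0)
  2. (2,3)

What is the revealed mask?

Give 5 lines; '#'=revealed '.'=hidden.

Answer: ####.
####.
####.
####.
.....

Derivation:
Click 1 (2,0) count=0: revealed 16 new [(0,0) (0,1) (0,2) (0,3) (1,0) (1,1) (1,2) (1,3) (2,0) (2,1) (2,2) (2,3) (3,0) (3,1) (3,2) (3,3)] -> total=16
Click 2 (2,3) count=1: revealed 0 new [(none)] -> total=16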